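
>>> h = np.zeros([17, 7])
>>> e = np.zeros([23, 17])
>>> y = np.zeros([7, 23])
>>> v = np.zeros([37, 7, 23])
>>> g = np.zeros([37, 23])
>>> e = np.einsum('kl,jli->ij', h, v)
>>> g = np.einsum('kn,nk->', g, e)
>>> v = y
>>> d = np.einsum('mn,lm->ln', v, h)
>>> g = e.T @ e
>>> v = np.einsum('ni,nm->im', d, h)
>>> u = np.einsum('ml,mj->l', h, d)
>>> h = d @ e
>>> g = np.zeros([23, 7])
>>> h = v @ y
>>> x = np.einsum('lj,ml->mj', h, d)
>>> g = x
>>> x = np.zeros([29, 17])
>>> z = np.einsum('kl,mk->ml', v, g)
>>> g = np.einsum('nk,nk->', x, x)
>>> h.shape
(23, 23)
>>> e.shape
(23, 37)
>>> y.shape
(7, 23)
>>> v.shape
(23, 7)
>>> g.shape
()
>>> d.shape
(17, 23)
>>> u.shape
(7,)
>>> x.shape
(29, 17)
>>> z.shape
(17, 7)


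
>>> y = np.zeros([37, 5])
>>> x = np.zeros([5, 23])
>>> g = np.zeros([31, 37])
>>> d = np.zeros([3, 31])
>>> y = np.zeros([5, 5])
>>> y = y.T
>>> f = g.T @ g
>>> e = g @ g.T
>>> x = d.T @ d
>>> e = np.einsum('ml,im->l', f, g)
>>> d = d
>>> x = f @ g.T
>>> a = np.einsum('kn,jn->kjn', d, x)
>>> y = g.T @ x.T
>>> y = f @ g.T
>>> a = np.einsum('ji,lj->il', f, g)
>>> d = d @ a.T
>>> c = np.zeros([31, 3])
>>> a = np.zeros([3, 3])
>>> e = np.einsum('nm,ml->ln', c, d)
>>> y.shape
(37, 31)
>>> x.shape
(37, 31)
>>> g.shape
(31, 37)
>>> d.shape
(3, 37)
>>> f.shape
(37, 37)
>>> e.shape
(37, 31)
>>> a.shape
(3, 3)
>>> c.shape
(31, 3)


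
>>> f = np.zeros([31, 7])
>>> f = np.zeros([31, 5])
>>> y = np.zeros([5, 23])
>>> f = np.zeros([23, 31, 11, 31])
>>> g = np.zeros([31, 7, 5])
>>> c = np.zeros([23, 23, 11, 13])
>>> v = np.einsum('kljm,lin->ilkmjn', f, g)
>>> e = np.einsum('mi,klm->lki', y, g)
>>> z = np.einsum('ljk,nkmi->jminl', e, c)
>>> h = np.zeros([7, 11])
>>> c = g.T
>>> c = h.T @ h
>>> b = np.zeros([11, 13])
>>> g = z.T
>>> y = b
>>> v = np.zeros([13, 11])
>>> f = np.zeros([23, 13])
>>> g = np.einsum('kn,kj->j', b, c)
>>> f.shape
(23, 13)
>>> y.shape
(11, 13)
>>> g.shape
(11,)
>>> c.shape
(11, 11)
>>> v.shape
(13, 11)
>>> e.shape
(7, 31, 23)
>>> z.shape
(31, 11, 13, 23, 7)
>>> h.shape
(7, 11)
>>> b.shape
(11, 13)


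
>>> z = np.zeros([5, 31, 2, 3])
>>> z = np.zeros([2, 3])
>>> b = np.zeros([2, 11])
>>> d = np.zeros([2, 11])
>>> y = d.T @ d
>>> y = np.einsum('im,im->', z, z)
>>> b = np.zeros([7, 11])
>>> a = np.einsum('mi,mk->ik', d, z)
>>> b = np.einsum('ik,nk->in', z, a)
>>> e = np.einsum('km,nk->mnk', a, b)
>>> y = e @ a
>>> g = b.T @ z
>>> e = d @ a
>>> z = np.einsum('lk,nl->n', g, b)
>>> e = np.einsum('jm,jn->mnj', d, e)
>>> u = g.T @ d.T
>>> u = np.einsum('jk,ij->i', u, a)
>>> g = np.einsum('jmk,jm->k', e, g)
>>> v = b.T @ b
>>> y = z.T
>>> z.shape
(2,)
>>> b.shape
(2, 11)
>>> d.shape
(2, 11)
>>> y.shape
(2,)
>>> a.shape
(11, 3)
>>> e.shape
(11, 3, 2)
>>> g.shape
(2,)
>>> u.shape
(11,)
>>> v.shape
(11, 11)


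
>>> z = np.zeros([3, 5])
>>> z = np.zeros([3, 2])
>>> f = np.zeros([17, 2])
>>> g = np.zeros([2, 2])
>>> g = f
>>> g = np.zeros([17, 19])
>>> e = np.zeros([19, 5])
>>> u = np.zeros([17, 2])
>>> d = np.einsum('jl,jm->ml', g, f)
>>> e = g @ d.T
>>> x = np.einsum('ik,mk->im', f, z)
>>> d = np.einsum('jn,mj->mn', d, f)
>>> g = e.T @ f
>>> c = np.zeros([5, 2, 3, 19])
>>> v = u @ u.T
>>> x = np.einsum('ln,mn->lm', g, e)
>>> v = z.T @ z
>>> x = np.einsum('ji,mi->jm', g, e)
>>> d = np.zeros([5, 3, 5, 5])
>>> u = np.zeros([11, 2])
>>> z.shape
(3, 2)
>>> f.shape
(17, 2)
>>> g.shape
(2, 2)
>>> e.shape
(17, 2)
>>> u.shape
(11, 2)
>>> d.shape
(5, 3, 5, 5)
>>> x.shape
(2, 17)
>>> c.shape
(5, 2, 3, 19)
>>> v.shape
(2, 2)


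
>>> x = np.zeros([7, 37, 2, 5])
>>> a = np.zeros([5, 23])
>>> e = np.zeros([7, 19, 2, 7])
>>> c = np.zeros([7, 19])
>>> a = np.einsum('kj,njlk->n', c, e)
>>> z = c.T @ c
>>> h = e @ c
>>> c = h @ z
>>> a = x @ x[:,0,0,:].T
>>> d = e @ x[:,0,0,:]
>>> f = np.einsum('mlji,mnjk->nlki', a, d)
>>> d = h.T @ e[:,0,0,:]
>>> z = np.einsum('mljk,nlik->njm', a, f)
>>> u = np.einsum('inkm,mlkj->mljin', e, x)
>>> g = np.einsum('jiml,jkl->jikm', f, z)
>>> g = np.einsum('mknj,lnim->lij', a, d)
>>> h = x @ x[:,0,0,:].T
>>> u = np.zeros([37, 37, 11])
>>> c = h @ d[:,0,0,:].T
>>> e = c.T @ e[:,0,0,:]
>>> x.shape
(7, 37, 2, 5)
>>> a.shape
(7, 37, 2, 7)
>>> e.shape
(19, 2, 37, 7)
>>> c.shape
(7, 37, 2, 19)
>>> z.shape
(19, 2, 7)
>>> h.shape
(7, 37, 2, 7)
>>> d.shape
(19, 2, 19, 7)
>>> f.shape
(19, 37, 5, 7)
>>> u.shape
(37, 37, 11)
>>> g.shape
(19, 19, 7)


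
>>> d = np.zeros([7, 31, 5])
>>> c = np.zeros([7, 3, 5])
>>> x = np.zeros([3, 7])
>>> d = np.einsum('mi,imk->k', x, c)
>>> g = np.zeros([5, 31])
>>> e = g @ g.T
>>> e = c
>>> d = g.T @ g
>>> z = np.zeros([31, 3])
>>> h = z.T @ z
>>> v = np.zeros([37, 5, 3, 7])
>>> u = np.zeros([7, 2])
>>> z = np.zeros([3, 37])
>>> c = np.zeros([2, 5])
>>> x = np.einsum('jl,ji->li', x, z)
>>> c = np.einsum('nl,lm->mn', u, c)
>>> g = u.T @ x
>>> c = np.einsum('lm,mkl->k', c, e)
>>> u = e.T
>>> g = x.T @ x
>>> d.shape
(31, 31)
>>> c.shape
(3,)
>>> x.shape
(7, 37)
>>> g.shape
(37, 37)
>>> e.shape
(7, 3, 5)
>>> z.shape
(3, 37)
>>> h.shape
(3, 3)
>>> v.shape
(37, 5, 3, 7)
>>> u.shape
(5, 3, 7)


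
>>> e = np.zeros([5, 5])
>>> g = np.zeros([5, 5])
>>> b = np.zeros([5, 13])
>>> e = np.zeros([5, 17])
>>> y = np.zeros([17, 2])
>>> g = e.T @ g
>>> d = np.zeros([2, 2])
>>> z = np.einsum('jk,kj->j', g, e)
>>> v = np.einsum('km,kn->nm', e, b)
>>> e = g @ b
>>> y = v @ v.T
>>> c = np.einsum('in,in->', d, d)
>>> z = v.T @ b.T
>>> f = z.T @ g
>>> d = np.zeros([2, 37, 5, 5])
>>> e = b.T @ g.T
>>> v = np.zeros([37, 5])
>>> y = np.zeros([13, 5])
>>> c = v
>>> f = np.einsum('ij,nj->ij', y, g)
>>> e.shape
(13, 17)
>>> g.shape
(17, 5)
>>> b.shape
(5, 13)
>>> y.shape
(13, 5)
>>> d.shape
(2, 37, 5, 5)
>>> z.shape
(17, 5)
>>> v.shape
(37, 5)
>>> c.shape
(37, 5)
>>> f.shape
(13, 5)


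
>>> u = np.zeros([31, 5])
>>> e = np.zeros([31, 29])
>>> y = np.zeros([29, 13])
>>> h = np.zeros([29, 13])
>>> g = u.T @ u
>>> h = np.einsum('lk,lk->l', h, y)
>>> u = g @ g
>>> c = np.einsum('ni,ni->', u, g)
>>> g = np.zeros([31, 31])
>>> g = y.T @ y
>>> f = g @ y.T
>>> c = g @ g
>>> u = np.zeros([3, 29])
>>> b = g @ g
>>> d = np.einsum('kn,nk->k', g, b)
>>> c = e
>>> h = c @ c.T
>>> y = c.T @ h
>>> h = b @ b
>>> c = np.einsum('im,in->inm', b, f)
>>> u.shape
(3, 29)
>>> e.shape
(31, 29)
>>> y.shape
(29, 31)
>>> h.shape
(13, 13)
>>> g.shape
(13, 13)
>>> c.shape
(13, 29, 13)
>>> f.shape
(13, 29)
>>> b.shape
(13, 13)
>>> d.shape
(13,)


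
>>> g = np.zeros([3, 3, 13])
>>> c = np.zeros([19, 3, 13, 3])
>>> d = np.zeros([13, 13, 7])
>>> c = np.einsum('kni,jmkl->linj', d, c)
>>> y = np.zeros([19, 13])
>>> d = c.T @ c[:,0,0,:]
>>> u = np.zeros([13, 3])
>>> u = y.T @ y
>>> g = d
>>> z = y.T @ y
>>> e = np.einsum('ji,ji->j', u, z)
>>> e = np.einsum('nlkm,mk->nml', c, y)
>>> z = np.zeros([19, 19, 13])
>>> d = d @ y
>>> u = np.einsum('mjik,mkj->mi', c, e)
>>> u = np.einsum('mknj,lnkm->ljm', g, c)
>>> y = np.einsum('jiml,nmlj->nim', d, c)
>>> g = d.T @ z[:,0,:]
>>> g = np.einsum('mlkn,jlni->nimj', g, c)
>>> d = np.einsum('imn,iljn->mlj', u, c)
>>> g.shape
(13, 19, 13, 3)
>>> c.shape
(3, 7, 13, 19)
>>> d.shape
(19, 7, 13)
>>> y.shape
(3, 13, 7)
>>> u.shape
(3, 19, 19)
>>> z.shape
(19, 19, 13)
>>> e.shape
(3, 19, 7)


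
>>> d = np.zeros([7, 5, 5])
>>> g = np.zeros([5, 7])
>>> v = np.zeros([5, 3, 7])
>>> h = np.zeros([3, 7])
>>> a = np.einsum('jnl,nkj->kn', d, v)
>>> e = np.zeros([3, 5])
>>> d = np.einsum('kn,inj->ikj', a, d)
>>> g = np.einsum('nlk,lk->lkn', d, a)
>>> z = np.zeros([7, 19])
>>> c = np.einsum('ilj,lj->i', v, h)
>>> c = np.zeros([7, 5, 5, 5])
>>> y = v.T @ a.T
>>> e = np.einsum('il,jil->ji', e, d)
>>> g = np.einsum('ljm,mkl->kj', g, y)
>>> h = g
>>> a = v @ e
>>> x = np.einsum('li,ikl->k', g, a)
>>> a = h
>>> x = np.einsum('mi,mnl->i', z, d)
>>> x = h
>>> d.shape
(7, 3, 5)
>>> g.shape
(3, 5)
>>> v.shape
(5, 3, 7)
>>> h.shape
(3, 5)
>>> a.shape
(3, 5)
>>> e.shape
(7, 3)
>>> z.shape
(7, 19)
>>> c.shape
(7, 5, 5, 5)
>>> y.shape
(7, 3, 3)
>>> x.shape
(3, 5)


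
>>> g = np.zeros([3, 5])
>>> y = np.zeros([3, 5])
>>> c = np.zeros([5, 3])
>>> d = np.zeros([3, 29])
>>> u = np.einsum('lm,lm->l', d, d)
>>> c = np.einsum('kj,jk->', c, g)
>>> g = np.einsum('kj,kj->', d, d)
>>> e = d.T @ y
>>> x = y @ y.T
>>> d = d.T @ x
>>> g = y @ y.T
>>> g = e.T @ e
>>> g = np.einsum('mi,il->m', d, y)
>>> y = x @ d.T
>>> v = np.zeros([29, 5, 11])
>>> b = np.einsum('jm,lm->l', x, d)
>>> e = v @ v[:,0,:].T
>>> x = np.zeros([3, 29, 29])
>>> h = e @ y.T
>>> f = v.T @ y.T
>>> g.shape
(29,)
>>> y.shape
(3, 29)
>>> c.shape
()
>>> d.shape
(29, 3)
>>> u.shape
(3,)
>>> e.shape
(29, 5, 29)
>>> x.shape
(3, 29, 29)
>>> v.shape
(29, 5, 11)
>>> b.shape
(29,)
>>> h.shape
(29, 5, 3)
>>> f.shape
(11, 5, 3)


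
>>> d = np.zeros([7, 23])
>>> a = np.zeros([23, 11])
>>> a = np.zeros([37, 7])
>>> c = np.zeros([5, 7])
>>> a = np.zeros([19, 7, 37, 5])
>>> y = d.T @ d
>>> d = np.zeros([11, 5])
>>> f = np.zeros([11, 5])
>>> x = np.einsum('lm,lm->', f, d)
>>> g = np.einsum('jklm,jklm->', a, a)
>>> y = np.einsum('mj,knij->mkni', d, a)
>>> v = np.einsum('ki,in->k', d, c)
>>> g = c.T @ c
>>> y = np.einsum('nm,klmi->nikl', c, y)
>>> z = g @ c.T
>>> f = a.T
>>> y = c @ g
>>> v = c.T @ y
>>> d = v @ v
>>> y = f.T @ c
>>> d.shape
(7, 7)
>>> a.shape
(19, 7, 37, 5)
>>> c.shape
(5, 7)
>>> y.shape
(19, 7, 37, 7)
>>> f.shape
(5, 37, 7, 19)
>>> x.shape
()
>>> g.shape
(7, 7)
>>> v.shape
(7, 7)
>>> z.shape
(7, 5)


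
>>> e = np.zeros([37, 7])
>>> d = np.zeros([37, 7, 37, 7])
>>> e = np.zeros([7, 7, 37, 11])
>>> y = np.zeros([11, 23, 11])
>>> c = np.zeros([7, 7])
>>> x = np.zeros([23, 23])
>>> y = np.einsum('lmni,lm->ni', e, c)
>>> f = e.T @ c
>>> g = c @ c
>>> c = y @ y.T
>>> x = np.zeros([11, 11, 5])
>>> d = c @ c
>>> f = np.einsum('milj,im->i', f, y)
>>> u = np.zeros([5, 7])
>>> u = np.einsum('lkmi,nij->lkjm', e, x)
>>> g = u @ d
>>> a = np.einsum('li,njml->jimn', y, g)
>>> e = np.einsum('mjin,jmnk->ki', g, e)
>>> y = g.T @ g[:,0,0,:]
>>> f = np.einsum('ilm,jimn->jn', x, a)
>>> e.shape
(11, 5)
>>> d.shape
(37, 37)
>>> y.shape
(37, 5, 7, 37)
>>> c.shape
(37, 37)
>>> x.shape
(11, 11, 5)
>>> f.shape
(7, 7)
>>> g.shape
(7, 7, 5, 37)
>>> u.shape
(7, 7, 5, 37)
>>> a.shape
(7, 11, 5, 7)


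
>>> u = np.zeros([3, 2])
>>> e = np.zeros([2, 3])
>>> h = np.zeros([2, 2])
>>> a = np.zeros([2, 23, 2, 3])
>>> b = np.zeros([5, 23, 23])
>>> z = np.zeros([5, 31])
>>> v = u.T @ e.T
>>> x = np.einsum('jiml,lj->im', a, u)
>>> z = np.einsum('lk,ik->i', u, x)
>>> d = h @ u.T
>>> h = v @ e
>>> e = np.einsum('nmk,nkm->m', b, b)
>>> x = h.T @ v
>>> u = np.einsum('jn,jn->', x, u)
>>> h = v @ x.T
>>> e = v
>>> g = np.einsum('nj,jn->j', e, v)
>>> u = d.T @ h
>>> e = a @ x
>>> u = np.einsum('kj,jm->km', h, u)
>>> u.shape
(2, 3)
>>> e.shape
(2, 23, 2, 2)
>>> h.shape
(2, 3)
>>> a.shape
(2, 23, 2, 3)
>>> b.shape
(5, 23, 23)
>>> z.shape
(23,)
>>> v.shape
(2, 2)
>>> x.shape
(3, 2)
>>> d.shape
(2, 3)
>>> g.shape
(2,)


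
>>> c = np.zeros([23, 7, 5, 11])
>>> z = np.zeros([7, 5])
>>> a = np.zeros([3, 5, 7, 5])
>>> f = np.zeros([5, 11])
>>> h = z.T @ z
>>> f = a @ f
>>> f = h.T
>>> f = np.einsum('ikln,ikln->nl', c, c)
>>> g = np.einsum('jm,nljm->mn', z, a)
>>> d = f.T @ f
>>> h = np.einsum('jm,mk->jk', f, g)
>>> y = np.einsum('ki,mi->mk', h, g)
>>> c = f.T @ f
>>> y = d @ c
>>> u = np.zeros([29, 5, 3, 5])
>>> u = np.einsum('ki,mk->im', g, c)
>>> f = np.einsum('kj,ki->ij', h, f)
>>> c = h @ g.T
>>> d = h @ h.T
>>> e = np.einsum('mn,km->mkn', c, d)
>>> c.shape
(11, 5)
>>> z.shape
(7, 5)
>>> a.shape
(3, 5, 7, 5)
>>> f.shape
(5, 3)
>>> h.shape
(11, 3)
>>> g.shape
(5, 3)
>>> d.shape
(11, 11)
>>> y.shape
(5, 5)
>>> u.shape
(3, 5)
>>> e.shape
(11, 11, 5)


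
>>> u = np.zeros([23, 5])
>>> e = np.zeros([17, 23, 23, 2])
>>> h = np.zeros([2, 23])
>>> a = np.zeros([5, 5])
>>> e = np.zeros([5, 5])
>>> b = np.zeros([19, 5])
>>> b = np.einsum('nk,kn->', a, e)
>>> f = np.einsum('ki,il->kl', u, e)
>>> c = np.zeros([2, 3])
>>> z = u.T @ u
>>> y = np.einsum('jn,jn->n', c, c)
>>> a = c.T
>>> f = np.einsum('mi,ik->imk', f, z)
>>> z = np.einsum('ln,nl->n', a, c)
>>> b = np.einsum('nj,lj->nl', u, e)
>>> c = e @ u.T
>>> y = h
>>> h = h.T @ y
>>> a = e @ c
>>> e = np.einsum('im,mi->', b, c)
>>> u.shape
(23, 5)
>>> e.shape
()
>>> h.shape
(23, 23)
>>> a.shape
(5, 23)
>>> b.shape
(23, 5)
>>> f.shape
(5, 23, 5)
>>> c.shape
(5, 23)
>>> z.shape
(2,)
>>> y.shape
(2, 23)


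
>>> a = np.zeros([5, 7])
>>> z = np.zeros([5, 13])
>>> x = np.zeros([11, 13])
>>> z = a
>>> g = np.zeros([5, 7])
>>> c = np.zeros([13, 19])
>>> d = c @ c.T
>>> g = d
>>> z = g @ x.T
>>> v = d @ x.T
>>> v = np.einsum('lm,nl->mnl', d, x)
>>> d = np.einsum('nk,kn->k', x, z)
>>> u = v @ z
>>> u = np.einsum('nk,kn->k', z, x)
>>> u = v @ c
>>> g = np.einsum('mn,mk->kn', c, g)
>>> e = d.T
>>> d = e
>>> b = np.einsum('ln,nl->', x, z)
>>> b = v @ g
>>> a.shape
(5, 7)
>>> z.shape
(13, 11)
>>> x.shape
(11, 13)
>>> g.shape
(13, 19)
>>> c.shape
(13, 19)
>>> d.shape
(13,)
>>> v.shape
(13, 11, 13)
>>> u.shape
(13, 11, 19)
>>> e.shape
(13,)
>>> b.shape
(13, 11, 19)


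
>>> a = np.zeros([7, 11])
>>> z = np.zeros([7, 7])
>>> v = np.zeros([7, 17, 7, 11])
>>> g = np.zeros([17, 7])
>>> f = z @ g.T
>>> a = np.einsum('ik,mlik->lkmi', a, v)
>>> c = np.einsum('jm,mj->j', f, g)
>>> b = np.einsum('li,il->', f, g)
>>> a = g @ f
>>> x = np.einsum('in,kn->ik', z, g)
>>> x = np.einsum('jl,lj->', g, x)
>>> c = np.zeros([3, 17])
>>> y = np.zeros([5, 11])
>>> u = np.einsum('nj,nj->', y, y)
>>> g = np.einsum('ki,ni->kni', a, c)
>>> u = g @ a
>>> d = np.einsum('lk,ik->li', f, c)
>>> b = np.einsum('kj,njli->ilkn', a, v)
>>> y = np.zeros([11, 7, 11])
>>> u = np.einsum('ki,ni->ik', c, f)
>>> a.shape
(17, 17)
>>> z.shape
(7, 7)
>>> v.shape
(7, 17, 7, 11)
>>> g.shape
(17, 3, 17)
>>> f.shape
(7, 17)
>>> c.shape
(3, 17)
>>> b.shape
(11, 7, 17, 7)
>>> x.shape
()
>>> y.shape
(11, 7, 11)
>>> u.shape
(17, 3)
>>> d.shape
(7, 3)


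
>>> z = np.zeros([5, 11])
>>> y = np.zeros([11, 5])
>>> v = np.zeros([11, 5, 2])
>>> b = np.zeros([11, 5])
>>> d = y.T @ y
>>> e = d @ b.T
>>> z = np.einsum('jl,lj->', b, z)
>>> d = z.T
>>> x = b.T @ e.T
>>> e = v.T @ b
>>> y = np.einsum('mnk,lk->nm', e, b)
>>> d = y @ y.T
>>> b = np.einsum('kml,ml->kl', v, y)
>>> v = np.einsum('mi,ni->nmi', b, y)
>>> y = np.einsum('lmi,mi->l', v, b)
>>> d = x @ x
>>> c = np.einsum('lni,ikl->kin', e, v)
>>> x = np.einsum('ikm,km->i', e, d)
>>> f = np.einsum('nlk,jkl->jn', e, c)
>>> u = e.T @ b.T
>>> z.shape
()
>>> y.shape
(5,)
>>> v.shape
(5, 11, 2)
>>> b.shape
(11, 2)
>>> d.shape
(5, 5)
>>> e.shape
(2, 5, 5)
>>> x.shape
(2,)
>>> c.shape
(11, 5, 5)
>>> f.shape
(11, 2)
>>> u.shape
(5, 5, 11)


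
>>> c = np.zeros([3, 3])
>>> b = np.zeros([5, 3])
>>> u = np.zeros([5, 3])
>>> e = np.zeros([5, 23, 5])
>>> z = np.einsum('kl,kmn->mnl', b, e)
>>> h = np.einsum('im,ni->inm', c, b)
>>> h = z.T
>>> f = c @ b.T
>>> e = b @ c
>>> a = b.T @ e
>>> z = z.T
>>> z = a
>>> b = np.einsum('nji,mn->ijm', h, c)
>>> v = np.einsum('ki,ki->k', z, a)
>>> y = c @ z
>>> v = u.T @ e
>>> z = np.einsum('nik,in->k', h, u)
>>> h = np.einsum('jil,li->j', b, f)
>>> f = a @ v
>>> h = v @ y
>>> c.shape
(3, 3)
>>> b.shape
(23, 5, 3)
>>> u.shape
(5, 3)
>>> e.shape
(5, 3)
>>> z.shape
(23,)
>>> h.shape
(3, 3)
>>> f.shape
(3, 3)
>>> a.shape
(3, 3)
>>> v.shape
(3, 3)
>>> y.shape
(3, 3)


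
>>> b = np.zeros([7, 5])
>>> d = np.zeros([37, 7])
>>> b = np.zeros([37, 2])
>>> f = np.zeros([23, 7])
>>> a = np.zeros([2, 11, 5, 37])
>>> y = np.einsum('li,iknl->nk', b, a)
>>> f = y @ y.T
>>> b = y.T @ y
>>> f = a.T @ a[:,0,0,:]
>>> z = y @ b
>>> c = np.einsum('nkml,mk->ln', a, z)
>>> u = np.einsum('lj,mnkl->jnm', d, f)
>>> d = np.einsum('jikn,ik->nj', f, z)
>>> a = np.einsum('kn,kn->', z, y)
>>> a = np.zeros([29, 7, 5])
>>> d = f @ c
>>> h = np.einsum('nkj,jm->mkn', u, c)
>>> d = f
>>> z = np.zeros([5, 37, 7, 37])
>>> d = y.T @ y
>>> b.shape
(11, 11)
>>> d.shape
(11, 11)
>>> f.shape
(37, 5, 11, 37)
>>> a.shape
(29, 7, 5)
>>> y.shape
(5, 11)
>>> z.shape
(5, 37, 7, 37)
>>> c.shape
(37, 2)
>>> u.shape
(7, 5, 37)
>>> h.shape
(2, 5, 7)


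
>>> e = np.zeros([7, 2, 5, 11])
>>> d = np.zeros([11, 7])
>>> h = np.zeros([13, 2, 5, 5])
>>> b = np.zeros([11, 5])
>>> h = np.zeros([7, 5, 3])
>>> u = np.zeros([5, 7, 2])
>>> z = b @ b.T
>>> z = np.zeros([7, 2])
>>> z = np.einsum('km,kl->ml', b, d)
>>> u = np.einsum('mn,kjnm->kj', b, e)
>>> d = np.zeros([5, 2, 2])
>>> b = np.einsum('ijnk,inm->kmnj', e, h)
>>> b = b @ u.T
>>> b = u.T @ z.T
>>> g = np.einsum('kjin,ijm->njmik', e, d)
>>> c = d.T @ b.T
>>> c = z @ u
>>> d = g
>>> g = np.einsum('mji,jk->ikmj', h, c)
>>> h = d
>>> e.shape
(7, 2, 5, 11)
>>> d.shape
(11, 2, 2, 5, 7)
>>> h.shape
(11, 2, 2, 5, 7)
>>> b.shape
(2, 5)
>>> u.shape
(7, 2)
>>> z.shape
(5, 7)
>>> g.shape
(3, 2, 7, 5)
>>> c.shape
(5, 2)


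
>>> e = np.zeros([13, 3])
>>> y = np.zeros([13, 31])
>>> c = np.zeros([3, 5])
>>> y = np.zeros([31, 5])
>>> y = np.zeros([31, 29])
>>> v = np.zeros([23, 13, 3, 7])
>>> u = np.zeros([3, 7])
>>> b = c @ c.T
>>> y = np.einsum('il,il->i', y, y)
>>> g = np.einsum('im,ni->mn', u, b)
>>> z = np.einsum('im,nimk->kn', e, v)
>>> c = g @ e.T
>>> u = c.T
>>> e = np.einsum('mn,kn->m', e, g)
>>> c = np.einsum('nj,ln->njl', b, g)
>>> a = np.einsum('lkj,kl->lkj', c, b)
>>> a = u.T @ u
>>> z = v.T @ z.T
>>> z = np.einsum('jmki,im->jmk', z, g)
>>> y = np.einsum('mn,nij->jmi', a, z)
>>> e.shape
(13,)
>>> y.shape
(13, 7, 3)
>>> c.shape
(3, 3, 7)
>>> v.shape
(23, 13, 3, 7)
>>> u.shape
(13, 7)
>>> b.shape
(3, 3)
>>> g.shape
(7, 3)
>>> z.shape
(7, 3, 13)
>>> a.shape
(7, 7)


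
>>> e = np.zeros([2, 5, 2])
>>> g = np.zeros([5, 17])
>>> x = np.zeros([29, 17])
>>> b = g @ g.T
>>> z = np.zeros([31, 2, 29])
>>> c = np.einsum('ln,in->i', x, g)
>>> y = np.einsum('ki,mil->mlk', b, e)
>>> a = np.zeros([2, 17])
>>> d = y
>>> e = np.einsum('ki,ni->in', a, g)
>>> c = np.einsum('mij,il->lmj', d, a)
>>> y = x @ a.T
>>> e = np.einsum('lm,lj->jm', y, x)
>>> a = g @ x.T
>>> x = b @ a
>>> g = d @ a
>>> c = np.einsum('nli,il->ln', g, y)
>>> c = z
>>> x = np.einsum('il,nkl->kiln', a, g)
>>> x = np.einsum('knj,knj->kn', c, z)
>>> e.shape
(17, 2)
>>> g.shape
(2, 2, 29)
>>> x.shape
(31, 2)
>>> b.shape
(5, 5)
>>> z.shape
(31, 2, 29)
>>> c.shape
(31, 2, 29)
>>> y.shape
(29, 2)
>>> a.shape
(5, 29)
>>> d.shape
(2, 2, 5)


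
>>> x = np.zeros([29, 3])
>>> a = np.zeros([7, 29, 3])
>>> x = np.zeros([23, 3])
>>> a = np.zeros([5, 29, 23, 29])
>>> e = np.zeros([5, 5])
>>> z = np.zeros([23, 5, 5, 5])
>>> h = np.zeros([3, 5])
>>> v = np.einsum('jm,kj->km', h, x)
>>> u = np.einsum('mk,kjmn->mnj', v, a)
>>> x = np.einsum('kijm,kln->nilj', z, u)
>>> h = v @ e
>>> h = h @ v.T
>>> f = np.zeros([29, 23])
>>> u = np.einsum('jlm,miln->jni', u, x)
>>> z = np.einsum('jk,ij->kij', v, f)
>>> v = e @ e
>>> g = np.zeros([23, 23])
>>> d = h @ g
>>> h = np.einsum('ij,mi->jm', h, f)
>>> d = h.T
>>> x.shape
(29, 5, 29, 5)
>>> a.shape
(5, 29, 23, 29)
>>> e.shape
(5, 5)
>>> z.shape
(5, 29, 23)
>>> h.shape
(23, 29)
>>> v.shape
(5, 5)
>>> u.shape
(23, 5, 5)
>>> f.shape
(29, 23)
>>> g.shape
(23, 23)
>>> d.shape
(29, 23)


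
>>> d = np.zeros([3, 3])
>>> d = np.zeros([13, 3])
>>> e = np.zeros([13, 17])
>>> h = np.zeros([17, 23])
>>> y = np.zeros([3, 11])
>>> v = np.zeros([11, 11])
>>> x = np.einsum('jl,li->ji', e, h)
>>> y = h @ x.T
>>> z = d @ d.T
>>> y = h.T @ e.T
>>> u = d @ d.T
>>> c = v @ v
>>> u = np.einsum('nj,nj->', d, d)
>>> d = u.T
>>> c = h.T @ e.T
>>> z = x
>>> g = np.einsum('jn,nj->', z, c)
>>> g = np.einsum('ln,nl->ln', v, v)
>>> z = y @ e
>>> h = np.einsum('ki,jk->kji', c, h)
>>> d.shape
()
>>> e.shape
(13, 17)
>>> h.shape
(23, 17, 13)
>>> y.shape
(23, 13)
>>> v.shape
(11, 11)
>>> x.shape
(13, 23)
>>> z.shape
(23, 17)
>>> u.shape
()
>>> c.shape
(23, 13)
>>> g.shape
(11, 11)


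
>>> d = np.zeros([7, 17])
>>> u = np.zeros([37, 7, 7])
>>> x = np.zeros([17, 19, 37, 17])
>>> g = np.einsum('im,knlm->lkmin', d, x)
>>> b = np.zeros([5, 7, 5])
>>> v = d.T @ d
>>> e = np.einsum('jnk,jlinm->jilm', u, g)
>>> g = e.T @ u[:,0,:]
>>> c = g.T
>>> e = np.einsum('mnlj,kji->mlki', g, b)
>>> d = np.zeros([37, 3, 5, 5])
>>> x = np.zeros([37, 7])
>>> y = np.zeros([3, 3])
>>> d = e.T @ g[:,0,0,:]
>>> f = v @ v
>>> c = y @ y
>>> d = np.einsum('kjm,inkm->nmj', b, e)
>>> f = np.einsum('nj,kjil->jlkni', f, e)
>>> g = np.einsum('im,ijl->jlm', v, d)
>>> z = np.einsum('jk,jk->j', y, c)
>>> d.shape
(17, 5, 7)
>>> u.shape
(37, 7, 7)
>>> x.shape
(37, 7)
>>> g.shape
(5, 7, 17)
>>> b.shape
(5, 7, 5)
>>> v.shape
(17, 17)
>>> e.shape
(19, 17, 5, 5)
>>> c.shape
(3, 3)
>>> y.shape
(3, 3)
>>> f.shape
(17, 5, 19, 17, 5)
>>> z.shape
(3,)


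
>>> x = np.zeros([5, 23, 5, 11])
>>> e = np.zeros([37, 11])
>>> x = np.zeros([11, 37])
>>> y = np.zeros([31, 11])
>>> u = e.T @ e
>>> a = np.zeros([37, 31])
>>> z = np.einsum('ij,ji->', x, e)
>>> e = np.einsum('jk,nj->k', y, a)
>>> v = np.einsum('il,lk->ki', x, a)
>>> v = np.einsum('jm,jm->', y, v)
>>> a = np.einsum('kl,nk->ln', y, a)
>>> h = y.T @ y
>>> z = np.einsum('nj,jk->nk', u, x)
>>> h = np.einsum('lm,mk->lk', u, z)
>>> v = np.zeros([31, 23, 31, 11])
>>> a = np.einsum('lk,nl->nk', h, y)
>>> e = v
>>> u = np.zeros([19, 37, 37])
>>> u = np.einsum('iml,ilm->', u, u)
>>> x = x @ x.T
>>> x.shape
(11, 11)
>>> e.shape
(31, 23, 31, 11)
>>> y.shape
(31, 11)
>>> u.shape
()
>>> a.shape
(31, 37)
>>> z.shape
(11, 37)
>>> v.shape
(31, 23, 31, 11)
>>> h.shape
(11, 37)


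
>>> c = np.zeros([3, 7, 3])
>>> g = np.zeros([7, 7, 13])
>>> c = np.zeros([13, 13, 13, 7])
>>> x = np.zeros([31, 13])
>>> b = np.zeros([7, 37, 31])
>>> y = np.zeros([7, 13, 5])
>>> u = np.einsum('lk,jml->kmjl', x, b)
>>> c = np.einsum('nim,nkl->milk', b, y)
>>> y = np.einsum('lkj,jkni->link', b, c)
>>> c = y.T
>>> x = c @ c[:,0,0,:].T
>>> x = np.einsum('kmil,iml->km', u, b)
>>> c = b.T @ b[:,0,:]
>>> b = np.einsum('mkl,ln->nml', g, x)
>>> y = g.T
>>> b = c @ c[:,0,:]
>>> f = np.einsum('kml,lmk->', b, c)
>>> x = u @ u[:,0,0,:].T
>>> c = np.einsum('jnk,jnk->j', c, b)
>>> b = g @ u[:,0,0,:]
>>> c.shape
(31,)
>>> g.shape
(7, 7, 13)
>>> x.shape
(13, 37, 7, 13)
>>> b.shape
(7, 7, 31)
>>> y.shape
(13, 7, 7)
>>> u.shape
(13, 37, 7, 31)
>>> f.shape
()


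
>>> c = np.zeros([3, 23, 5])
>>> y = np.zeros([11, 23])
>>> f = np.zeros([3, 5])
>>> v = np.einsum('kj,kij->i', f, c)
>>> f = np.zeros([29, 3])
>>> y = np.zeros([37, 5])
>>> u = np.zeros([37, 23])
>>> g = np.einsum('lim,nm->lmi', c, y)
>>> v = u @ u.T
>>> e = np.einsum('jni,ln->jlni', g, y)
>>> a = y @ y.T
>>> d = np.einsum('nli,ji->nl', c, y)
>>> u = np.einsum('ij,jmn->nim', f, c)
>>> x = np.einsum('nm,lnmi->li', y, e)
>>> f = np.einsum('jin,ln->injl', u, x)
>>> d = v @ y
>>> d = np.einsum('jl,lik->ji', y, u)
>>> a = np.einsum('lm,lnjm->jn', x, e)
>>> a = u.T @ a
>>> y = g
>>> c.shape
(3, 23, 5)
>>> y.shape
(3, 5, 23)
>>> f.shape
(29, 23, 5, 3)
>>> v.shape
(37, 37)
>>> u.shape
(5, 29, 23)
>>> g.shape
(3, 5, 23)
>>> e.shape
(3, 37, 5, 23)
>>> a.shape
(23, 29, 37)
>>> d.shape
(37, 29)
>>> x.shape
(3, 23)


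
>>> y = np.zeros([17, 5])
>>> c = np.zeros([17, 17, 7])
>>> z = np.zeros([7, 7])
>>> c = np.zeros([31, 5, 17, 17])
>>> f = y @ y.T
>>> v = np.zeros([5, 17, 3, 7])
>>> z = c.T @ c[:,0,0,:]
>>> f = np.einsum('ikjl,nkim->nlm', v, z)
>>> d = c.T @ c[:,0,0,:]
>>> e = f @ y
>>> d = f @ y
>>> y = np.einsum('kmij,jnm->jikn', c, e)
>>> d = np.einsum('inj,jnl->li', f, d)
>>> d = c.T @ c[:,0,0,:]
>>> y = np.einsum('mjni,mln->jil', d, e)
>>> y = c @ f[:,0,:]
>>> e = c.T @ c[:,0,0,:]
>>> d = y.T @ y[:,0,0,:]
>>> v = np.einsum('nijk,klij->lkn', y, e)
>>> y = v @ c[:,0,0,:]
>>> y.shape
(17, 17, 17)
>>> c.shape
(31, 5, 17, 17)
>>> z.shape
(17, 17, 5, 17)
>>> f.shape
(17, 7, 17)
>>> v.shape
(17, 17, 31)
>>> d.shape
(17, 17, 5, 17)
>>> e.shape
(17, 17, 5, 17)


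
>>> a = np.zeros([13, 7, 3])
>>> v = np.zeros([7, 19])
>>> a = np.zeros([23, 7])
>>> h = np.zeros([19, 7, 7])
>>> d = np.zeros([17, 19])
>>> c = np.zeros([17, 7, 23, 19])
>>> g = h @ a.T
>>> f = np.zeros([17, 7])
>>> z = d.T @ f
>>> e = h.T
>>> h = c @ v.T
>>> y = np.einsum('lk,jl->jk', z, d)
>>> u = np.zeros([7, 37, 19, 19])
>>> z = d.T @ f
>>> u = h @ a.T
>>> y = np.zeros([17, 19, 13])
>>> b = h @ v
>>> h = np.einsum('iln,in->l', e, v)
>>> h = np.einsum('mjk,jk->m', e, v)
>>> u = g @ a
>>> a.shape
(23, 7)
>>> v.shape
(7, 19)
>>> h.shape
(7,)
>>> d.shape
(17, 19)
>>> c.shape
(17, 7, 23, 19)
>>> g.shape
(19, 7, 23)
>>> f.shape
(17, 7)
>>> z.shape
(19, 7)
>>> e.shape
(7, 7, 19)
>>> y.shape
(17, 19, 13)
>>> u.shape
(19, 7, 7)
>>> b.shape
(17, 7, 23, 19)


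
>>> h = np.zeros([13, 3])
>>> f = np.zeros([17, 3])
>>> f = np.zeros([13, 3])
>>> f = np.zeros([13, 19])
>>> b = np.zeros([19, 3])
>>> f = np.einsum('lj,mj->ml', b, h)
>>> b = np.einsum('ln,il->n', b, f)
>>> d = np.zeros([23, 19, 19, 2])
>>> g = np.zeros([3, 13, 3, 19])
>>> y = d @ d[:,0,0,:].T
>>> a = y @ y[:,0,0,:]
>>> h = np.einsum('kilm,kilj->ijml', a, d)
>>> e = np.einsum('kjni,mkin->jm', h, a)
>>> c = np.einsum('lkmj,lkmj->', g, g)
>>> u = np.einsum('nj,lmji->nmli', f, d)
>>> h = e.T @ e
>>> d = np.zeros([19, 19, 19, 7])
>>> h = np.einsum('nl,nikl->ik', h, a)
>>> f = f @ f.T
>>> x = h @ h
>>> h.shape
(19, 19)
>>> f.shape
(13, 13)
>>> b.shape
(3,)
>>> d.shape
(19, 19, 19, 7)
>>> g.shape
(3, 13, 3, 19)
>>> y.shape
(23, 19, 19, 23)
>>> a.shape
(23, 19, 19, 23)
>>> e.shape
(2, 23)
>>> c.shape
()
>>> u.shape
(13, 19, 23, 2)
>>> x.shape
(19, 19)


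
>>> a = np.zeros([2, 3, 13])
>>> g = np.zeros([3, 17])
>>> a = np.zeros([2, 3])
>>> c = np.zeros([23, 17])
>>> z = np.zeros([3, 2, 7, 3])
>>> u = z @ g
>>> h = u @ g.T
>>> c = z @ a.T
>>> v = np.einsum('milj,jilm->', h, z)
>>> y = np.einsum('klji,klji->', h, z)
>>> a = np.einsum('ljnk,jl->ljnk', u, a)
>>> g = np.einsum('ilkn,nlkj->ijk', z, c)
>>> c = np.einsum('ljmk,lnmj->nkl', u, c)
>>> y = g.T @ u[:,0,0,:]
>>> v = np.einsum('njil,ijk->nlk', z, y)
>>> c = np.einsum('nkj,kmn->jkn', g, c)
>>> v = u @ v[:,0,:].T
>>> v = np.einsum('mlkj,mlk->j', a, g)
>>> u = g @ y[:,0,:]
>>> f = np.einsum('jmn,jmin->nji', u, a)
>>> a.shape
(3, 2, 7, 17)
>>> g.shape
(3, 2, 7)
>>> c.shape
(7, 2, 3)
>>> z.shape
(3, 2, 7, 3)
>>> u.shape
(3, 2, 17)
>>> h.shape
(3, 2, 7, 3)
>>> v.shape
(17,)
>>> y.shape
(7, 2, 17)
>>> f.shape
(17, 3, 7)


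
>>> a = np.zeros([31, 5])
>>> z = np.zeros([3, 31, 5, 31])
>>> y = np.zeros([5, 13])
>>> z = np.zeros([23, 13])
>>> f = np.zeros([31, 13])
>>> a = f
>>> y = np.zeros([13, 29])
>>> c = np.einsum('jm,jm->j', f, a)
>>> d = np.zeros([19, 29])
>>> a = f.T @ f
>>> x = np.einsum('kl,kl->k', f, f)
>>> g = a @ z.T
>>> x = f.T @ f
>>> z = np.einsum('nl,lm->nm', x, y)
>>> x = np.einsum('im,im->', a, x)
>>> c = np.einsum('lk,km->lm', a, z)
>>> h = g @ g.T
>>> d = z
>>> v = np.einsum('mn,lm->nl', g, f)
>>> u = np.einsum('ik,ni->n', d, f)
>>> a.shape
(13, 13)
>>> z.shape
(13, 29)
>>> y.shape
(13, 29)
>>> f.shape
(31, 13)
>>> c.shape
(13, 29)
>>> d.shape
(13, 29)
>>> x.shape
()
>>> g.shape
(13, 23)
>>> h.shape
(13, 13)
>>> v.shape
(23, 31)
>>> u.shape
(31,)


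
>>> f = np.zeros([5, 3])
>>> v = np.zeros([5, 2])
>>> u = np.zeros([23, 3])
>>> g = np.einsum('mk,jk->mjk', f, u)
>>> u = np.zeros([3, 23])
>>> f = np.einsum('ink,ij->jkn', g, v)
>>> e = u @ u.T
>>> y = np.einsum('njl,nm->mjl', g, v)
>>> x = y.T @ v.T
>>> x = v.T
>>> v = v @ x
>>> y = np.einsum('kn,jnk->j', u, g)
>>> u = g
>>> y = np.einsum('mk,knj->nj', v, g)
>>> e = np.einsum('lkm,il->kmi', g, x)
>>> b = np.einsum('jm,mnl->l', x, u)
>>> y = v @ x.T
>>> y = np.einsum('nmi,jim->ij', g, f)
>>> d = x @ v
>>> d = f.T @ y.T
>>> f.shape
(2, 3, 23)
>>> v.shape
(5, 5)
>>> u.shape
(5, 23, 3)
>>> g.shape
(5, 23, 3)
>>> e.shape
(23, 3, 2)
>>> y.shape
(3, 2)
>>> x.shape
(2, 5)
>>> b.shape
(3,)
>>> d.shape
(23, 3, 3)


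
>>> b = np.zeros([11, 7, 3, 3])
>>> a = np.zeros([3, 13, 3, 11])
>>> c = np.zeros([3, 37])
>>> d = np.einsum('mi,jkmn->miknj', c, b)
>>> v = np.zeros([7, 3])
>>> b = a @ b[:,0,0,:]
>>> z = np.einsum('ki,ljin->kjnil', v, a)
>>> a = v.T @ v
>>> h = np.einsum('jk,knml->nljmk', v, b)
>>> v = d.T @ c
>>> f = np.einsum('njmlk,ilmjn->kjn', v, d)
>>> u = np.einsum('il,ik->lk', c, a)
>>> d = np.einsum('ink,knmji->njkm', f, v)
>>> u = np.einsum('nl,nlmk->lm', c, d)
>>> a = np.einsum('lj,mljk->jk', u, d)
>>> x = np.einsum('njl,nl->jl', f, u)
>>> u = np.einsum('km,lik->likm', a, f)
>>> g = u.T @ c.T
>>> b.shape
(3, 13, 3, 3)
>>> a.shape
(11, 7)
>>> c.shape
(3, 37)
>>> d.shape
(3, 37, 11, 7)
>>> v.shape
(11, 3, 7, 37, 37)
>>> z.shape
(7, 13, 11, 3, 3)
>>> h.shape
(13, 3, 7, 3, 3)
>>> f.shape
(37, 3, 11)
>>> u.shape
(37, 3, 11, 7)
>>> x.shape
(3, 11)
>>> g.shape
(7, 11, 3, 3)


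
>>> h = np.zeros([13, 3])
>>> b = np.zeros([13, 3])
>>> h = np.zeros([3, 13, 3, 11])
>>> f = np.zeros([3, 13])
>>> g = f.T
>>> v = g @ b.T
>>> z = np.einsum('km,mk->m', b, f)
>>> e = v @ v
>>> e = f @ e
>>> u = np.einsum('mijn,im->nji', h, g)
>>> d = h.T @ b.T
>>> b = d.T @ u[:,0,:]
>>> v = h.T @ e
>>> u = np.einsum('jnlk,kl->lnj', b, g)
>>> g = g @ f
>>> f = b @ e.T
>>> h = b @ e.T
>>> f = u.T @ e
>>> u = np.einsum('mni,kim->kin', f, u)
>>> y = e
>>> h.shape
(13, 13, 3, 3)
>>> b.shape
(13, 13, 3, 13)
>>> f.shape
(13, 13, 13)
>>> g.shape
(13, 13)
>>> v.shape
(11, 3, 13, 13)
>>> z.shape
(3,)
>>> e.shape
(3, 13)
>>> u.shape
(3, 13, 13)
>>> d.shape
(11, 3, 13, 13)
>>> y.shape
(3, 13)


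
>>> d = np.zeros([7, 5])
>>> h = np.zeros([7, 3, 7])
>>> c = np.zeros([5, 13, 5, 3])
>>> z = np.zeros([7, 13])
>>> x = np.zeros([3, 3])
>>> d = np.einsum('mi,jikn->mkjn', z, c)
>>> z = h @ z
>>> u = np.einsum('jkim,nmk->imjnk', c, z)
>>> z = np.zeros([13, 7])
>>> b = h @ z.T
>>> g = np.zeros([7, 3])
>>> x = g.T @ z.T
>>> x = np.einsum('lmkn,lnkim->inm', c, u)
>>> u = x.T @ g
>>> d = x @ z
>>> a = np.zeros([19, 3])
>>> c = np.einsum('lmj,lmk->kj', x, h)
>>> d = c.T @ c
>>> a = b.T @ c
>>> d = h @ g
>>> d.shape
(7, 3, 3)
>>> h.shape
(7, 3, 7)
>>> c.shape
(7, 13)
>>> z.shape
(13, 7)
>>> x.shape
(7, 3, 13)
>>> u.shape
(13, 3, 3)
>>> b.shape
(7, 3, 13)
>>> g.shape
(7, 3)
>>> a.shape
(13, 3, 13)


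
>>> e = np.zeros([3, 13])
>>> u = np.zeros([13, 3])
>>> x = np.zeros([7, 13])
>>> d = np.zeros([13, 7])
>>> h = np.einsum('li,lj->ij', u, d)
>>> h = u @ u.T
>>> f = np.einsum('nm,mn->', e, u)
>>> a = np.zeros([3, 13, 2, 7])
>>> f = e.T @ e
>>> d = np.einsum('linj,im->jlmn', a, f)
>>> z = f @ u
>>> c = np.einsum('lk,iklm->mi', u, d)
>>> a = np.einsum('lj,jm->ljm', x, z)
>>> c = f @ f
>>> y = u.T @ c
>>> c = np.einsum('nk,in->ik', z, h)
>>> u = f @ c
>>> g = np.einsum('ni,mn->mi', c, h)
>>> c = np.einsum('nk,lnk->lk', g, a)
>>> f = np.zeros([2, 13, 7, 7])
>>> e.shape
(3, 13)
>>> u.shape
(13, 3)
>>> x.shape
(7, 13)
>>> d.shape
(7, 3, 13, 2)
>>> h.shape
(13, 13)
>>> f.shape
(2, 13, 7, 7)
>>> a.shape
(7, 13, 3)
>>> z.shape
(13, 3)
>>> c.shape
(7, 3)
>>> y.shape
(3, 13)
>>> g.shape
(13, 3)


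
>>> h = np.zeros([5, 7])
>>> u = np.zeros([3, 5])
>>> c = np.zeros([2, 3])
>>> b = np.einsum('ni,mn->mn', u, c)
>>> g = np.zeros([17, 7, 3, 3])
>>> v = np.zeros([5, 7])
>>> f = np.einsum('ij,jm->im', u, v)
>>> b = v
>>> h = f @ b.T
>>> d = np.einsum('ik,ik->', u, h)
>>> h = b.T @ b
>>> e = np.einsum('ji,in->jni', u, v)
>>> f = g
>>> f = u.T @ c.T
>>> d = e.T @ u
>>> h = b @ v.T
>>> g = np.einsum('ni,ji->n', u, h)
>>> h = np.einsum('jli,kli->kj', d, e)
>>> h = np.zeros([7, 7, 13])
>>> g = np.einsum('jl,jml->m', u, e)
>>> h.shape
(7, 7, 13)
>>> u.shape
(3, 5)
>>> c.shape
(2, 3)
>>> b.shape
(5, 7)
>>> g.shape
(7,)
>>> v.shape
(5, 7)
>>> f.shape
(5, 2)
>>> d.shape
(5, 7, 5)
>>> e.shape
(3, 7, 5)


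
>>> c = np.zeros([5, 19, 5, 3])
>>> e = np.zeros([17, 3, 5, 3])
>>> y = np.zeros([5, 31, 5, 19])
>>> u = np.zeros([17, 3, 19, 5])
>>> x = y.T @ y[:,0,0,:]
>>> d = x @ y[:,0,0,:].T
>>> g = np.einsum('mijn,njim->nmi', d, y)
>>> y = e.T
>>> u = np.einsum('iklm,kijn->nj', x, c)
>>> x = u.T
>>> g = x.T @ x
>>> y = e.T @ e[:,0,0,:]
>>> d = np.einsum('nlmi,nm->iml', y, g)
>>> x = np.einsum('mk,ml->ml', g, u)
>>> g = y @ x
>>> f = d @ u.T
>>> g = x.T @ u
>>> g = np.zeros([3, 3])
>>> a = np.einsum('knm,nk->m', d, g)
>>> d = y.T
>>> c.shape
(5, 19, 5, 3)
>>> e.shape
(17, 3, 5, 3)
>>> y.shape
(3, 5, 3, 3)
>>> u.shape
(3, 5)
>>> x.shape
(3, 5)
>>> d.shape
(3, 3, 5, 3)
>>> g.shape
(3, 3)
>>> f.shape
(3, 3, 3)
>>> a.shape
(5,)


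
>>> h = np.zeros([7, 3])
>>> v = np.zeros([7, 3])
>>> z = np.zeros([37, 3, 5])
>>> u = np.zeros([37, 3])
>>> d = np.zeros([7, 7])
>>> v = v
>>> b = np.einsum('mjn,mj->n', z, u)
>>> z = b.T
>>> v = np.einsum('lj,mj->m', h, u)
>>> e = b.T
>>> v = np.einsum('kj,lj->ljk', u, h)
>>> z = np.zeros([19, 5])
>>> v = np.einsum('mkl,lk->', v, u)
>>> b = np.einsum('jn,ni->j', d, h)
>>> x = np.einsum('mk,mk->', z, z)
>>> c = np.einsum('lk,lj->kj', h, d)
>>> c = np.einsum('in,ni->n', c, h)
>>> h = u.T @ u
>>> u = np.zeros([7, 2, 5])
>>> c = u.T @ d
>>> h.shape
(3, 3)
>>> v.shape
()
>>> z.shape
(19, 5)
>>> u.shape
(7, 2, 5)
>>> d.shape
(7, 7)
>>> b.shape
(7,)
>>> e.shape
(5,)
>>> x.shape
()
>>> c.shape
(5, 2, 7)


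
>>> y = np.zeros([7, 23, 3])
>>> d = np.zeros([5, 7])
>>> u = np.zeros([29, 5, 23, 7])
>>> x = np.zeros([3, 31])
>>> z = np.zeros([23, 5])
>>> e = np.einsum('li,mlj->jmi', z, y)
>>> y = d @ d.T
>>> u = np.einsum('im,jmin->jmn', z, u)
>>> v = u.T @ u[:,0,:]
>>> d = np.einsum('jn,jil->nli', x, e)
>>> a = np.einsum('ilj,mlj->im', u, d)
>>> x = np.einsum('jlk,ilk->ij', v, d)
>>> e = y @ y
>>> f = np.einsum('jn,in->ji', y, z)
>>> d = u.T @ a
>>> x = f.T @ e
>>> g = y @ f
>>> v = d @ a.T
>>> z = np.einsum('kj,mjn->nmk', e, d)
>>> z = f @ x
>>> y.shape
(5, 5)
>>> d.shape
(7, 5, 31)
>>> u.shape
(29, 5, 7)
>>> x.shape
(23, 5)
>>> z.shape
(5, 5)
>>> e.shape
(5, 5)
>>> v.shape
(7, 5, 29)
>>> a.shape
(29, 31)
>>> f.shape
(5, 23)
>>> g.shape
(5, 23)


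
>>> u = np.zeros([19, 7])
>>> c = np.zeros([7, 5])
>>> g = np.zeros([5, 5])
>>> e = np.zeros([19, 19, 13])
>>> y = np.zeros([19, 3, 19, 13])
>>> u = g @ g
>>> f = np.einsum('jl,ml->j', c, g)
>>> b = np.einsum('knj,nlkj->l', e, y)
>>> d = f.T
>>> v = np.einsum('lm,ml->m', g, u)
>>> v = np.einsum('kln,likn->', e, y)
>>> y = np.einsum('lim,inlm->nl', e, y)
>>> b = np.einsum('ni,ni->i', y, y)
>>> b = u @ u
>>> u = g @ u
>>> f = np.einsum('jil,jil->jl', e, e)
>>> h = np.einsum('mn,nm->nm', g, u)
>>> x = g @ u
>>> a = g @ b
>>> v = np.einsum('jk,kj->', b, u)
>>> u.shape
(5, 5)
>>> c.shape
(7, 5)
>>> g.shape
(5, 5)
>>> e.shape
(19, 19, 13)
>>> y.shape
(3, 19)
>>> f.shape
(19, 13)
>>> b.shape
(5, 5)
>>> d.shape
(7,)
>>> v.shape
()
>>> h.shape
(5, 5)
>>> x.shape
(5, 5)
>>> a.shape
(5, 5)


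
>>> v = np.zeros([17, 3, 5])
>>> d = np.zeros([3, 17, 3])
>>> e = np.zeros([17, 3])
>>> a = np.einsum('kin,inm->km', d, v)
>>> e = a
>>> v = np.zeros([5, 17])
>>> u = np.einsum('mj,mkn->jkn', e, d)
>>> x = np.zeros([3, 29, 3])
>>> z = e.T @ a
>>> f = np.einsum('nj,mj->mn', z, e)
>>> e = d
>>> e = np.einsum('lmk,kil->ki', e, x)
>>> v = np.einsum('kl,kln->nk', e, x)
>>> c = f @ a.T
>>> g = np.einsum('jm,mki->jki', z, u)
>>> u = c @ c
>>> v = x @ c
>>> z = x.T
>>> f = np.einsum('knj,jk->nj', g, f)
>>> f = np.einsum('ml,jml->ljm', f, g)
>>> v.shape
(3, 29, 3)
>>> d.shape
(3, 17, 3)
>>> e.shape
(3, 29)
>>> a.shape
(3, 5)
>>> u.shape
(3, 3)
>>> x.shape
(3, 29, 3)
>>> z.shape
(3, 29, 3)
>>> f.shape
(3, 5, 17)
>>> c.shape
(3, 3)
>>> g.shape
(5, 17, 3)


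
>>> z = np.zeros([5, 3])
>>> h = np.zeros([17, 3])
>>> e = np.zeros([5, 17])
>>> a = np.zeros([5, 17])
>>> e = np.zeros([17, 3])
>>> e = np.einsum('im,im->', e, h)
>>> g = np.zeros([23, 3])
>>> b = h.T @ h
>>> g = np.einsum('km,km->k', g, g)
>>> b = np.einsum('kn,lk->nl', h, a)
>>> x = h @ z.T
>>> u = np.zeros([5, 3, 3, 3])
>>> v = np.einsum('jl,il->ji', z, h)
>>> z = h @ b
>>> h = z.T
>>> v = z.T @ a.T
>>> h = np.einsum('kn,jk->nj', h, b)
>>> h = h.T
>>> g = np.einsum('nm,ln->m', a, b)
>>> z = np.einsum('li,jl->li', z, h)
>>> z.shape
(17, 5)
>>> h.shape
(3, 17)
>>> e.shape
()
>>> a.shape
(5, 17)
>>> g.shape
(17,)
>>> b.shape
(3, 5)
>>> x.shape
(17, 5)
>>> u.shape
(5, 3, 3, 3)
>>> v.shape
(5, 5)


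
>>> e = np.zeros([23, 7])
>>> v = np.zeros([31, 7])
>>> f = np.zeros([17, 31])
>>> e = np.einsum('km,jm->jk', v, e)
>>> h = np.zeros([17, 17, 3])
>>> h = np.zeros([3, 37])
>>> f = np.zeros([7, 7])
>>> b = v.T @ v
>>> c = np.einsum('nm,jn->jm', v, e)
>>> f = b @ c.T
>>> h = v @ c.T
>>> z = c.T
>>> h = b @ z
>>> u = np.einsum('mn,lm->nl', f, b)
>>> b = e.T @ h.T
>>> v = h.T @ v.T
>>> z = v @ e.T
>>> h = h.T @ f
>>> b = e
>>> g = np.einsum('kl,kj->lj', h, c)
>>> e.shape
(23, 31)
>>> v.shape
(23, 31)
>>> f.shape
(7, 23)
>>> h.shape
(23, 23)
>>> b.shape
(23, 31)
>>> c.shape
(23, 7)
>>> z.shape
(23, 23)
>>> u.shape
(23, 7)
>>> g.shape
(23, 7)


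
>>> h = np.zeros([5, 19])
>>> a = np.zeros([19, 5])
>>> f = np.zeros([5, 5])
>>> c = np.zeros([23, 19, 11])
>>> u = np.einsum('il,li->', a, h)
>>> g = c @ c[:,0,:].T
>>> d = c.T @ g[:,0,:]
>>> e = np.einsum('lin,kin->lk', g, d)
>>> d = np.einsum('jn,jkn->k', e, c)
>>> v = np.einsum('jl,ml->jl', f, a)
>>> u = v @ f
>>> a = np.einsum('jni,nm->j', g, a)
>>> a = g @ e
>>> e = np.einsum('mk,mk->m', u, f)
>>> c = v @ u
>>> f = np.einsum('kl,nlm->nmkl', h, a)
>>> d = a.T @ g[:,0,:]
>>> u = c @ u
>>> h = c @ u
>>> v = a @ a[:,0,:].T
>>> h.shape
(5, 5)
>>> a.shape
(23, 19, 11)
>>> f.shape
(23, 11, 5, 19)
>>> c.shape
(5, 5)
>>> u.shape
(5, 5)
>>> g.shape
(23, 19, 23)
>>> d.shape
(11, 19, 23)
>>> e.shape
(5,)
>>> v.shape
(23, 19, 23)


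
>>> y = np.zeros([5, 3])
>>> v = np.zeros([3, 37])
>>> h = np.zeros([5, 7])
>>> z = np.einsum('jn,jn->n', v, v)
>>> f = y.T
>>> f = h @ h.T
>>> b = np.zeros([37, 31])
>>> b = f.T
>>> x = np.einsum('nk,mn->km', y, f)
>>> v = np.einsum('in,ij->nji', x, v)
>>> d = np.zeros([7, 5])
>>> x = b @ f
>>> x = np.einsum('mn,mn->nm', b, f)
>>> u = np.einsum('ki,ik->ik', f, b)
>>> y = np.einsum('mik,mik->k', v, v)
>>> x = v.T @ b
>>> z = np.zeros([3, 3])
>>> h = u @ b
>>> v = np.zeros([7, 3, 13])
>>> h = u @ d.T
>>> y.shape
(3,)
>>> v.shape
(7, 3, 13)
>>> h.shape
(5, 7)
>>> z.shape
(3, 3)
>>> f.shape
(5, 5)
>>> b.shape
(5, 5)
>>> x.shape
(3, 37, 5)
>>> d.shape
(7, 5)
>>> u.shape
(5, 5)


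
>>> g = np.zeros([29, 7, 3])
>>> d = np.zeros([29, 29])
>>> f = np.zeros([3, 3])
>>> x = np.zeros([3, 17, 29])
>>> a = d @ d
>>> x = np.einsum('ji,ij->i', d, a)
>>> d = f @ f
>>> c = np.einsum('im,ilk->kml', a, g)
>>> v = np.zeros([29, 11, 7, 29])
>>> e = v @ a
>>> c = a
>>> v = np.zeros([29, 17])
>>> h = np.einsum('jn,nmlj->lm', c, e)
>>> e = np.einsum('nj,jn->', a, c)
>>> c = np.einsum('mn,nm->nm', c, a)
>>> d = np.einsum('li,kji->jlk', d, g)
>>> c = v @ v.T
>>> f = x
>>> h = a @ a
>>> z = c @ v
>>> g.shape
(29, 7, 3)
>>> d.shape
(7, 3, 29)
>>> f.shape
(29,)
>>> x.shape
(29,)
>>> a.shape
(29, 29)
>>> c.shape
(29, 29)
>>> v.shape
(29, 17)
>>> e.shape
()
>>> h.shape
(29, 29)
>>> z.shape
(29, 17)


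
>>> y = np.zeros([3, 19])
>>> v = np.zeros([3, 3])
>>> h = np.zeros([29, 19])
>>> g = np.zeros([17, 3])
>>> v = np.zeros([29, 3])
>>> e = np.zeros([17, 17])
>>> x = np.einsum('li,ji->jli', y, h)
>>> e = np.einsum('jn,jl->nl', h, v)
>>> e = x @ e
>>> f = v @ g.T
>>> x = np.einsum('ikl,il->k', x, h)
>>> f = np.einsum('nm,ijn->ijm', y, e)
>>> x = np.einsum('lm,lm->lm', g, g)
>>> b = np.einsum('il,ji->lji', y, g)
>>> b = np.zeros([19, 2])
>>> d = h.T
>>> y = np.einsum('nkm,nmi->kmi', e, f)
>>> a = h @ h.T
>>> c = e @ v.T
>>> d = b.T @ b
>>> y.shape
(3, 3, 19)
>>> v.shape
(29, 3)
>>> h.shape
(29, 19)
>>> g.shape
(17, 3)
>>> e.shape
(29, 3, 3)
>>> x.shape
(17, 3)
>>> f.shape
(29, 3, 19)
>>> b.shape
(19, 2)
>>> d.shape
(2, 2)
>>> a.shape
(29, 29)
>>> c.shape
(29, 3, 29)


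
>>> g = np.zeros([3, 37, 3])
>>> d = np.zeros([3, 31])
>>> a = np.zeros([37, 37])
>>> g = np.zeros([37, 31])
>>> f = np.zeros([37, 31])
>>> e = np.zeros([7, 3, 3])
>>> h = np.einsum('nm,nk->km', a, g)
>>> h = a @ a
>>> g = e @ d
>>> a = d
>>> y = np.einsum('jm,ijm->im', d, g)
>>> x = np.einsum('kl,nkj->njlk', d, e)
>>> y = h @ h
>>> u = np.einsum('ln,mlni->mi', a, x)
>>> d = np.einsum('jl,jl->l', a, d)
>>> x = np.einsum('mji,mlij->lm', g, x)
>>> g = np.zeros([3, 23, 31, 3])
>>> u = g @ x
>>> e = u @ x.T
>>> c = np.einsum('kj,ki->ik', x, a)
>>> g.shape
(3, 23, 31, 3)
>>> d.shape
(31,)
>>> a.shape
(3, 31)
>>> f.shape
(37, 31)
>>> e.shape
(3, 23, 31, 3)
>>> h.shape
(37, 37)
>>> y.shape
(37, 37)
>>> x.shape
(3, 7)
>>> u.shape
(3, 23, 31, 7)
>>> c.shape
(31, 3)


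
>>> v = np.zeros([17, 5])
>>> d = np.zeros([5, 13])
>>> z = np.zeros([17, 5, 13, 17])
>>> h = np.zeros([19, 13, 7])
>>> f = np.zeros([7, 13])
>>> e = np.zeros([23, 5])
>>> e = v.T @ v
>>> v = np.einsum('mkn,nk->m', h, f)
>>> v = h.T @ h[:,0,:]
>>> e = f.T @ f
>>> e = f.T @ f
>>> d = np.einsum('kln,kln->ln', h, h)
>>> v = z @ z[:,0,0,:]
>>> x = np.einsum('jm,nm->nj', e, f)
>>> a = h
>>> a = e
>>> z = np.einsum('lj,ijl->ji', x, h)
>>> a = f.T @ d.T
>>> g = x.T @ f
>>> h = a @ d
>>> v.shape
(17, 5, 13, 17)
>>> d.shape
(13, 7)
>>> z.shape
(13, 19)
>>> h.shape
(13, 7)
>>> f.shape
(7, 13)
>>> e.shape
(13, 13)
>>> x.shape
(7, 13)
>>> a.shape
(13, 13)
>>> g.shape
(13, 13)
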